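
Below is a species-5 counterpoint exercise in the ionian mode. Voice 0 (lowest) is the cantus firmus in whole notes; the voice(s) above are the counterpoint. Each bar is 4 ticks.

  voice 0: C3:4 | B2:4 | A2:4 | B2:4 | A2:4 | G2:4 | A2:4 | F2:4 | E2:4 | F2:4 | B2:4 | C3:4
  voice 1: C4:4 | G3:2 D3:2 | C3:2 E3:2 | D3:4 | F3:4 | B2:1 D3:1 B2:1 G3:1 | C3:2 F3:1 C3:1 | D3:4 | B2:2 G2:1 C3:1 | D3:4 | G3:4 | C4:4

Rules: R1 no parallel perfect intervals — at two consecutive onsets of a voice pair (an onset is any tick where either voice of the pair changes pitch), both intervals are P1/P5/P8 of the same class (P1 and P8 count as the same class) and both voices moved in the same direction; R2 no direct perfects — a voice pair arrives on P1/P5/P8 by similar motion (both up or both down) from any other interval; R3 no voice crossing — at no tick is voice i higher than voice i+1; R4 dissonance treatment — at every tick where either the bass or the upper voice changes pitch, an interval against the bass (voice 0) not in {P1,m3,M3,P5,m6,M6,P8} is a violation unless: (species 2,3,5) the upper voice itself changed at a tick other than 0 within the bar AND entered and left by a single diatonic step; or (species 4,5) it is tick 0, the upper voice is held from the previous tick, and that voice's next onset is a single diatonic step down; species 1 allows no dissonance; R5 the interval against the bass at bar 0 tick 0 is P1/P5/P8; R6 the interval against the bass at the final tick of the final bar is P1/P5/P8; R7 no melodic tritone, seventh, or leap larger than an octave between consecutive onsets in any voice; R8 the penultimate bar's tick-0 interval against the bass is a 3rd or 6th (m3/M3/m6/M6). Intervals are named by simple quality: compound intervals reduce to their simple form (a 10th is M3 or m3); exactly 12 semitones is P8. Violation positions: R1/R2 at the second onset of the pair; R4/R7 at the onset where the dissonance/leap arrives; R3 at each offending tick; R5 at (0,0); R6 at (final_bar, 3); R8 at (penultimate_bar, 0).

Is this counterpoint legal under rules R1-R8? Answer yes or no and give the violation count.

No (4 violations)

bar 0: v0=C3 v1=C4 (P8)
bar 1: v0=B2 v1=G3 (m6)
bar 2: v0=A2 v1=C3 (m3)
bar 3: v0=B2 v1=D3 (m3)
bar 4: v0=A2 v1=F3 (m6)
bar 5: v0=G2 v1=B2 (M3)
bar 6: v0=A2 v1=C3 (m3)
bar 7: v0=F2 v1=D3 (M6)
bar 8: v0=E2 v1=B2 (P5)
bar 9: v0=F2 v1=D3 (M6)
bar 10: v0=B2 v1=G3 (m6)
bar 11: v0=C3 v1=C4 (P8)
  R7 @ bar5.0: F3->B2 leap 6st
  R2 @ bar8.0: F2/D3 M6 -> E2/B2 P5 similar
  R7 @ bar10.0: F2->B2 leap 6st
  R2 @ bar11.0: B2/G3 m6 -> C3/C4 P8 similar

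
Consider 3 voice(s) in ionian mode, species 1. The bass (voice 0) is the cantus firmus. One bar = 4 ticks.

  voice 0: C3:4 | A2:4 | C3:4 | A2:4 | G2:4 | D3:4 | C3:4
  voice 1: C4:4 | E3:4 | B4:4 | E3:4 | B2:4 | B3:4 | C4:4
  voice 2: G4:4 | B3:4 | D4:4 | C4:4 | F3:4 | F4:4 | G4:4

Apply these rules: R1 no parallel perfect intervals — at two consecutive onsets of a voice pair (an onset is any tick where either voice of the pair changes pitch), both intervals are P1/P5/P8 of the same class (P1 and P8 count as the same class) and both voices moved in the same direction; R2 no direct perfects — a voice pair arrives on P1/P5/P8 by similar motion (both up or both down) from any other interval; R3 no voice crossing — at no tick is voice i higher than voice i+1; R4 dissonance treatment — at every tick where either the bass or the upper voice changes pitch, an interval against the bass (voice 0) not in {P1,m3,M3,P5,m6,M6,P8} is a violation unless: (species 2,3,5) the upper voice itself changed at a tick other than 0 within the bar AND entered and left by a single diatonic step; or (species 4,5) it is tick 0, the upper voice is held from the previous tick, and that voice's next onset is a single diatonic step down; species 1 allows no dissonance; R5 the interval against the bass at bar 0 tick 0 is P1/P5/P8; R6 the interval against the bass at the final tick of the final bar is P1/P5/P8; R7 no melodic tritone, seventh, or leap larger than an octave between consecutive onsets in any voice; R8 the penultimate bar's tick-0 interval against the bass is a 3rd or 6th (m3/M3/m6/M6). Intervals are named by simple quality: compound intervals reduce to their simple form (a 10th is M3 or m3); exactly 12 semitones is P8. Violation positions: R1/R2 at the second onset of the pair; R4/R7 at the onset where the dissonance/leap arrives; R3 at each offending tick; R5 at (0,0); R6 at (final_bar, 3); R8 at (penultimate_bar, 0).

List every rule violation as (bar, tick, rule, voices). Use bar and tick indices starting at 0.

bar 0: v0=C3 v1=C4 v2=G4 downbeat P5
bar 1: v0=A2 v1=E3 v2=B3 downbeat M2
bar 2: v0=C3 v1=B4 v2=D4 downbeat M2
bar 3: v0=A2 v1=E3 v2=C4 downbeat m3
bar 4: v0=G2 v1=B2 v2=F3 downbeat m7
bar 5: v0=D3 v1=B3 v2=F4 downbeat m3
bar 6: v0=C3 v1=C4 v2=G4 downbeat P5
  -> R1 @ bar 1 tick 0 v(1, 2): C4/G4 P5 -> E3/B3 P5 similar
  -> R2 @ bar 1 tick 0 v(0, 1): C3/C4 P8 -> A2/E3 P5 similar
  -> R4 @ bar 1 tick 0 v(0, 2): A2/B3 M2 untreated
  -> R3 @ bar 2 tick 0 v(1, 2): B4 above D4
  -> R4 @ bar 2 tick 0 v(0, 1): C3/B4 M7 untreated
  -> R4 @ bar 2 tick 0 v(0, 2): C3/D4 M2 untreated
  -> R7 @ bar 2 tick 0 v(1,): E3->B4 leap 19st
  -> R3 @ bar 2 tick 1 v(1, 2): B4 above D4
  -> R3 @ bar 2 tick 2 v(1, 2): B4 above D4
  -> R3 @ bar 2 tick 3 v(1, 2): B4 above D4
  -> R2 @ bar 3 tick 0 v(0, 1): C3/B4 M7 -> A2/E3 P5 similar
  -> R7 @ bar 3 tick 0 v(1,): B4->E3 leap 19st
  -> R4 @ bar 4 tick 0 v(0, 2): G2/F3 m7 untreated
  -> R2 @ bar 6 tick 0 v(1, 2): B3/F4 TT -> C4/G4 P5 similar

(1, 0, R1, (1, 2))
(1, 0, R2, (0, 1))
(1, 0, R4, (0, 2))
(2, 0, R3, (1, 2))
(2, 0, R4, (0, 1))
(2, 0, R4, (0, 2))
(2, 0, R7, (1,))
(2, 1, R3, (1, 2))
(2, 2, R3, (1, 2))
(2, 3, R3, (1, 2))
(3, 0, R2, (0, 1))
(3, 0, R7, (1,))
(4, 0, R4, (0, 2))
(6, 0, R2, (1, 2))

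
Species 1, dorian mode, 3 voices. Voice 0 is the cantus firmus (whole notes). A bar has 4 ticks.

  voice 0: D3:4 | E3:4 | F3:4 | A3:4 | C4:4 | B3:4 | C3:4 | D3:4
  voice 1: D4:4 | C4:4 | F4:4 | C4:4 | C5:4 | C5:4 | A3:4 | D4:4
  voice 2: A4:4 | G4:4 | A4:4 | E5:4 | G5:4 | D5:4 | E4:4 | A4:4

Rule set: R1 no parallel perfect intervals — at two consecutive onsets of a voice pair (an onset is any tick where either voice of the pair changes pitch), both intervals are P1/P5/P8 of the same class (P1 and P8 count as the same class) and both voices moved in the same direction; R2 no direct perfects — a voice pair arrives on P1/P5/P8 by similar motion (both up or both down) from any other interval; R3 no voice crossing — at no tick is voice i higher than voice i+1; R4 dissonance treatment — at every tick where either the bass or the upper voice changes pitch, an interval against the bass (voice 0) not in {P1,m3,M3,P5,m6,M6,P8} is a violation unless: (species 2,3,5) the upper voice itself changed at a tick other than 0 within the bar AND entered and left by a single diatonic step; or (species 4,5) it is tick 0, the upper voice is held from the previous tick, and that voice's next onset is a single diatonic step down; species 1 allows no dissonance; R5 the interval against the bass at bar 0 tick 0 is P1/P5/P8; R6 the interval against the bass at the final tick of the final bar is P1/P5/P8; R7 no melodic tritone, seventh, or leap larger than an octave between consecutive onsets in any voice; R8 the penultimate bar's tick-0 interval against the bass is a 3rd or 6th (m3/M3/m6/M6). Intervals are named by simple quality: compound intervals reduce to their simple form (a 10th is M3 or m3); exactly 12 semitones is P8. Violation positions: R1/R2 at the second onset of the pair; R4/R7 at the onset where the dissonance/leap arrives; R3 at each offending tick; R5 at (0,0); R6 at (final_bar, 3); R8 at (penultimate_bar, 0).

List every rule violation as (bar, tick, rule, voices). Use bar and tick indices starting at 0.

(1, 0, R1, (1, 2))
(2, 0, R2, (0, 1))
(3, 0, R2, (0, 2))
(4, 0, R1, (0, 2))
(4, 0, R2, (0, 1))
(4, 0, R2, (1, 2))
(5, 0, R4, (0, 1))
(6, 0, R2, (1, 2))
(6, 0, R7, (0,))
(6, 0, R7, (1,))
(6, 0, R7, (2,))
(7, 0, R1, (1, 2))
(7, 0, R2, (0, 1))
(7, 0, R2, (0, 2))

bar 0: v0=D3 v1=D4 v2=A4 downbeat P5
bar 1: v0=E3 v1=C4 v2=G4 downbeat m3
bar 2: v0=F3 v1=F4 v2=A4 downbeat M3
bar 3: v0=A3 v1=C4 v2=E5 downbeat P5
bar 4: v0=C4 v1=C5 v2=G5 downbeat P5
bar 5: v0=B3 v1=C5 v2=D5 downbeat m3
bar 6: v0=C3 v1=A3 v2=E4 downbeat M3
bar 7: v0=D3 v1=D4 v2=A4 downbeat P5
  -> R1 @ bar 1 tick 0 v(1, 2): D4/A4 P5 -> C4/G4 P5 similar
  -> R2 @ bar 2 tick 0 v(0, 1): E3/C4 m6 -> F3/F4 P8 similar
  -> R2 @ bar 3 tick 0 v(0, 2): F3/A4 M3 -> A3/E5 P5 similar
  -> R1 @ bar 4 tick 0 v(0, 2): A3/E5 P5 -> C4/G5 P5 similar
  -> R2 @ bar 4 tick 0 v(0, 1): A3/C4 m3 -> C4/C5 P8 similar
  -> R2 @ bar 4 tick 0 v(1, 2): C4/E5 M3 -> C5/G5 P5 similar
  -> R4 @ bar 5 tick 0 v(0, 1): B3/C5 m2 untreated
  -> R2 @ bar 6 tick 0 v(1, 2): C5/D5 M2 -> A3/E4 P5 similar
  -> R7 @ bar 6 tick 0 v(0,): B3->C3 leap 11st
  -> R7 @ bar 6 tick 0 v(1,): C5->A3 leap 15st
  -> R7 @ bar 6 tick 0 v(2,): D5->E4 leap 10st
  -> R1 @ bar 7 tick 0 v(1, 2): A3/E4 P5 -> D4/A4 P5 similar
  -> R2 @ bar 7 tick 0 v(0, 1): C3/A3 M6 -> D3/D4 P8 similar
  -> R2 @ bar 7 tick 0 v(0, 2): C3/E4 M3 -> D3/A4 P5 similar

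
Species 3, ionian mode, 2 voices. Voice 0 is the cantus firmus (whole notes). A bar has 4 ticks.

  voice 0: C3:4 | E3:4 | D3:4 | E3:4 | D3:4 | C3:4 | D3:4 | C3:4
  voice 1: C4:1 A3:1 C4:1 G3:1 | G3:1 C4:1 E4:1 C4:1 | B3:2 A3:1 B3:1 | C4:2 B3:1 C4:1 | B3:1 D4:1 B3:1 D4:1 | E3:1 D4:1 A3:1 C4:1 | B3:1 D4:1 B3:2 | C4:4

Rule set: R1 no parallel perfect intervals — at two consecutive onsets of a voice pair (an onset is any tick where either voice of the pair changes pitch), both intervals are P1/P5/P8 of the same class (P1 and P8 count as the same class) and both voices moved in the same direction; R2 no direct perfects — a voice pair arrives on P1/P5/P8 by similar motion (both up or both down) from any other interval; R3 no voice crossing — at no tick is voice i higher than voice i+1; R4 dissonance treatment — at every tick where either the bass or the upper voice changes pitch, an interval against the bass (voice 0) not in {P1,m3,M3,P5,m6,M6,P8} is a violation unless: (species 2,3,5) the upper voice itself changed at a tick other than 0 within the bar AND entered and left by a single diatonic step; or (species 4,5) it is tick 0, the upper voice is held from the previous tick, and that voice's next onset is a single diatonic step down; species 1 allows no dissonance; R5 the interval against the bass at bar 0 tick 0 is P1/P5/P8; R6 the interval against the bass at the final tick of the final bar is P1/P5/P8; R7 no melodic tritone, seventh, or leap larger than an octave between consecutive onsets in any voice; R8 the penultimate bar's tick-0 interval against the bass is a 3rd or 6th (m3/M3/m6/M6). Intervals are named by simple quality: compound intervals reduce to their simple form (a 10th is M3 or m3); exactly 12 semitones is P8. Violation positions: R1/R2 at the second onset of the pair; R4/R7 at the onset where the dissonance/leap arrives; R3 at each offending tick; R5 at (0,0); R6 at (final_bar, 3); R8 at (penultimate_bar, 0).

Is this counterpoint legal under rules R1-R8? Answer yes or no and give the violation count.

bar 0: v0=C3 v1=C4 (P8)
bar 1: v0=E3 v1=G3 (m3)
bar 2: v0=D3 v1=B3 (M6)
bar 3: v0=E3 v1=C4 (m6)
bar 4: v0=D3 v1=B3 (M6)
bar 5: v0=C3 v1=E3 (M3)
bar 6: v0=D3 v1=B3 (M6)
bar 7: v0=C3 v1=C4 (P8)
  R7 @ bar5.0: D4->E3 leap 10st
  R4 @ bar5.1: C3/D4 M2 untreated
  R7 @ bar5.1: E3->D4 leap 10st

No (3 violations)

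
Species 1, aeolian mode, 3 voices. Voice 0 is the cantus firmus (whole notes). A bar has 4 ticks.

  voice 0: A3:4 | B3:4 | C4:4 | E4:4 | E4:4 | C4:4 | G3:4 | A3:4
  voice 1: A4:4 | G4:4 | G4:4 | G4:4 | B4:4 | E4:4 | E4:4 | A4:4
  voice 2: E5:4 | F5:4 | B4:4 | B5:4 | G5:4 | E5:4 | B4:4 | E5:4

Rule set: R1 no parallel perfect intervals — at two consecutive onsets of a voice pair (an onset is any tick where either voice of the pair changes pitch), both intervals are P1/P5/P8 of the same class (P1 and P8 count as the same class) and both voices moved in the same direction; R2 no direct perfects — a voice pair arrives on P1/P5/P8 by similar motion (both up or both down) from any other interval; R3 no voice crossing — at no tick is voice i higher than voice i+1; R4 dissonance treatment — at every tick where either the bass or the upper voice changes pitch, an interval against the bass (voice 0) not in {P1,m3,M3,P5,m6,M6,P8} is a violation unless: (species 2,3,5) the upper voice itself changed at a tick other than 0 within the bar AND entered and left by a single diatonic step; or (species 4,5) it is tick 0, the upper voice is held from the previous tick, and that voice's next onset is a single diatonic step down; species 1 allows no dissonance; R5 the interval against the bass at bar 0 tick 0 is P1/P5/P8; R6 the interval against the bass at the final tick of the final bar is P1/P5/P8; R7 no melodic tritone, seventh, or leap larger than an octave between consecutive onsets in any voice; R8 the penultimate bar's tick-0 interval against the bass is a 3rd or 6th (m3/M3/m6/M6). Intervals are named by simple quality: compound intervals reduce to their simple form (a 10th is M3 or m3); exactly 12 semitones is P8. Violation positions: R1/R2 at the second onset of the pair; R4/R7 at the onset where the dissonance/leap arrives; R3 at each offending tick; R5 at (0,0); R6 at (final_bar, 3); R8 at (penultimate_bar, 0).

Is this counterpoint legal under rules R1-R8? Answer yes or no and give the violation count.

bar 0: v0=A3 v1=A4 v2=E5 (P5)
bar 1: v0=B3 v1=G4 v2=F5 (TT)
bar 2: v0=C4 v1=G4 v2=B4 (M7)
bar 3: v0=E4 v1=G4 v2=B5 (P5)
bar 4: v0=E4 v1=B4 v2=G5 (m3)
bar 5: v0=C4 v1=E4 v2=E5 (M3)
bar 6: v0=G3 v1=E4 v2=B4 (M3)
bar 7: v0=A3 v1=A4 v2=E5 (P5)
  R4 @ bar1.0: B3/F5 TT untreated
  R4 @ bar2.0: C4/B4 M7 untreated
  R7 @ bar2.0: F5->B4 leap 6st
  R2 @ bar3.0: C4/B4 M7 -> E4/B5 P5 similar
  R2 @ bar5.0: B4/G5 m6 -> E4/E5 P8 similar
  R1 @ bar7.0: E4/B4 P5 -> A4/E5 P5 similar
  R2 @ bar7.0: G3/E4 M6 -> A3/A4 P8 similar
  R2 @ bar7.0: G3/B4 M3 -> A3/E5 P5 similar

No (8 violations)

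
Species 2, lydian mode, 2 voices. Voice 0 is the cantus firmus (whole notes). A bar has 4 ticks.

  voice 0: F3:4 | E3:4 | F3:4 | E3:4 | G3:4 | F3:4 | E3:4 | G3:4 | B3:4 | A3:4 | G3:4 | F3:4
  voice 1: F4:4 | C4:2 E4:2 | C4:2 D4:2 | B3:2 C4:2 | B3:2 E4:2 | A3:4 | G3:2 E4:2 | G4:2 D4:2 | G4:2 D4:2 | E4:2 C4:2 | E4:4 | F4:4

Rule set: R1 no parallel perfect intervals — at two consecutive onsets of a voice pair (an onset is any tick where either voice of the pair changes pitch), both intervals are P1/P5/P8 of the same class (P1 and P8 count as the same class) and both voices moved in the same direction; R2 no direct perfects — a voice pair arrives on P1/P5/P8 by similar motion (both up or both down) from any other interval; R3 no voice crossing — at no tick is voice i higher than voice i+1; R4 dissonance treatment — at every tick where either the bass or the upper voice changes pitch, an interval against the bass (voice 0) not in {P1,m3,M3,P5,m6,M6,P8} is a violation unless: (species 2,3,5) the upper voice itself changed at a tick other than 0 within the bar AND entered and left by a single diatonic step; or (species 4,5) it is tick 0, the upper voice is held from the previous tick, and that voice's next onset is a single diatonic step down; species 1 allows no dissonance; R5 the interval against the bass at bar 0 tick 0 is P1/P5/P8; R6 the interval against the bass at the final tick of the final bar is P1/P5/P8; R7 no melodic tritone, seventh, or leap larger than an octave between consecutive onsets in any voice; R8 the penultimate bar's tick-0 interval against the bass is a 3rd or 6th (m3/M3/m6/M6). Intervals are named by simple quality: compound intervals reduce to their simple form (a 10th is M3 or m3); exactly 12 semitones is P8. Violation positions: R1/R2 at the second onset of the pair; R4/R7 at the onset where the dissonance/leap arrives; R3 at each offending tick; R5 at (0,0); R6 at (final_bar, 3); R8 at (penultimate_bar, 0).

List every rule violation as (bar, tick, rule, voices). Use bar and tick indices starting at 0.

bar 0: v0=F3 v1=F4 downbeat P8
bar 1: v0=E3 v1=C4 downbeat m6
bar 2: v0=F3 v1=C4 downbeat P5
bar 3: v0=E3 v1=B3 downbeat P5
bar 4: v0=G3 v1=B3 downbeat M3
bar 5: v0=F3 v1=A3 downbeat M3
bar 6: v0=E3 v1=G3 downbeat m3
bar 7: v0=G3 v1=G4 downbeat P8
bar 8: v0=B3 v1=G4 downbeat m6
bar 9: v0=A3 v1=E4 downbeat P5
bar 10: v0=G3 v1=E4 downbeat M6
bar 11: v0=F3 v1=F4 downbeat P8
  -> R2 @ bar 3 tick 0 v(0, 1): F3/D4 M6 -> E3/B3 P5 similar
  -> R1 @ bar 7 tick 0 v(0, 1): E3/E4 P8 -> G3/G4 P8 similar

(3, 0, R2, (0, 1))
(7, 0, R1, (0, 1))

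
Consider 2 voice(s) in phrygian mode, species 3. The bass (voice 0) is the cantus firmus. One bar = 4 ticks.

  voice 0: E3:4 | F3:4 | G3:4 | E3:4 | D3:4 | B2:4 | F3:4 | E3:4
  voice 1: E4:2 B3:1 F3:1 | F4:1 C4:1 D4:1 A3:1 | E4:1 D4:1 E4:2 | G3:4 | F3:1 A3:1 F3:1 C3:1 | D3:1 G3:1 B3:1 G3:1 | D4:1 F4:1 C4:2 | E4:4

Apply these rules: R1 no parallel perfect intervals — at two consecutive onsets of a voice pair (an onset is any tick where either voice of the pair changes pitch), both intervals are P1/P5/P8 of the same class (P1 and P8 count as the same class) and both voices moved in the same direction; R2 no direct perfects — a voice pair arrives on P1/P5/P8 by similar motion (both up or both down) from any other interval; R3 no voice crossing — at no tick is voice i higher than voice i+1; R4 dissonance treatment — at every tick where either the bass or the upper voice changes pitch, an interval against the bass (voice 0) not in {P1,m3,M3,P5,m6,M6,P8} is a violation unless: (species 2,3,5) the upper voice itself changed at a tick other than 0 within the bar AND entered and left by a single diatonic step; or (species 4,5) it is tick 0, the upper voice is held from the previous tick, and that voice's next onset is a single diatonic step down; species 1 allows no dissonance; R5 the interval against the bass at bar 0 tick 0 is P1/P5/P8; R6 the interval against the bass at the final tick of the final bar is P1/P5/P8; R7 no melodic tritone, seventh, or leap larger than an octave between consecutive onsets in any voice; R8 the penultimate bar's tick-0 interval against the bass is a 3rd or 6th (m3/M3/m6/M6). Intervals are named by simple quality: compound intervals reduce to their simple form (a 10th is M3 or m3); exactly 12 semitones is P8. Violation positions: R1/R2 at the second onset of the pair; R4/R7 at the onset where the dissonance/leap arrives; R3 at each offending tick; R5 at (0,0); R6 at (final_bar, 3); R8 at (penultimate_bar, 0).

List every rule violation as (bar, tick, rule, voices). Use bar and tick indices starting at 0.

(0, 3, R4, (0, 1))
(0, 3, R7, (1,))
(1, 0, R2, (0, 1))
(4, 3, R3, (0, 1))
(4, 3, R4, (0, 1))
(6, 0, R7, (0,))

bar 0: v0=E3 v1=E4 downbeat P8
bar 1: v0=F3 v1=F4 downbeat P8
bar 2: v0=G3 v1=E4 downbeat M6
bar 3: v0=E3 v1=G3 downbeat m3
bar 4: v0=D3 v1=F3 downbeat m3
bar 5: v0=B2 v1=D3 downbeat m3
bar 6: v0=F3 v1=D4 downbeat M6
bar 7: v0=E3 v1=E4 downbeat P8
  -> R4 @ bar 0 tick 3 v(0, 1): E3/F3 m2 untreated
  -> R7 @ bar 0 tick 3 v(1,): B3->F3 leap 6st
  -> R2 @ bar 1 tick 0 v(0, 1): E3/F3 m2 -> F3/F4 P8 similar
  -> R3 @ bar 4 tick 3 v(0, 1): D3 above C3
  -> R4 @ bar 4 tick 3 v(0, 1): D3/C3 M2 untreated
  -> R7 @ bar 6 tick 0 v(0,): B2->F3 leap 6st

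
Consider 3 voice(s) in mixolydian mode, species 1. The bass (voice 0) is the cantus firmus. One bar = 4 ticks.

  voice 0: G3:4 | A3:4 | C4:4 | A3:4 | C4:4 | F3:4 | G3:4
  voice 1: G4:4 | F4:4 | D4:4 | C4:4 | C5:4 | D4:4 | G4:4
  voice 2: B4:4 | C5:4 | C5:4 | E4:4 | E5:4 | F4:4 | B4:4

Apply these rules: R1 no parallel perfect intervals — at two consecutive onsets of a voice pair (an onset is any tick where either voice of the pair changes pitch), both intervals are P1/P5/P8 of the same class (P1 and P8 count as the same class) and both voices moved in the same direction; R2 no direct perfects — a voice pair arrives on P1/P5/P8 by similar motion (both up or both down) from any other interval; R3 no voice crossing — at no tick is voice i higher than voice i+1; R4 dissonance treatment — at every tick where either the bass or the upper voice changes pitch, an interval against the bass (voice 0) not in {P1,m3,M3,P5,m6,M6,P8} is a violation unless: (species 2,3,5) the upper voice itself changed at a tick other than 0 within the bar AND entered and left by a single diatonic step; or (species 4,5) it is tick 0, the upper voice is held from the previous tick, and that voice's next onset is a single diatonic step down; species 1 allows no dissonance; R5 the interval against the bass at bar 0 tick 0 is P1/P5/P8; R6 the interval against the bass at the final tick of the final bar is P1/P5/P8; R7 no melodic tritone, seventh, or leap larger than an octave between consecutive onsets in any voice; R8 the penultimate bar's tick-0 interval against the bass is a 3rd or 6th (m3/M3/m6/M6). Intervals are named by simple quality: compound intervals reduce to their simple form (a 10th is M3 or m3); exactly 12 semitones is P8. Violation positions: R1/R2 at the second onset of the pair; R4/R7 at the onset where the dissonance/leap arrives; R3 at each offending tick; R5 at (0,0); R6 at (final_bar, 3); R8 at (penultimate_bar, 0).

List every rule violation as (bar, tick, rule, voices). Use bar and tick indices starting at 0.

(0, 0, R5, (0, 2))
(2, 0, R4, (0, 1))
(3, 0, R2, (0, 2))
(4, 0, R2, (0, 1))
(5, 0, R2, (0, 2))
(5, 0, R7, (1,))
(5, 0, R7, (2,))
(5, 0, R8, (0, 2))
(6, 0, R2, (0, 1))
(6, 0, R7, (2,))
(6, 3, R6, (0, 2))

bar 0: v0=G3 v1=G4 v2=B4 downbeat M3
bar 1: v0=A3 v1=F4 v2=C5 downbeat m3
bar 2: v0=C4 v1=D4 v2=C5 downbeat P8
bar 3: v0=A3 v1=C4 v2=E4 downbeat P5
bar 4: v0=C4 v1=C5 v2=E5 downbeat M3
bar 5: v0=F3 v1=D4 v2=F4 downbeat P8
bar 6: v0=G3 v1=G4 v2=B4 downbeat M3
  -> R5 @ bar 0 tick 0 v(0, 2): opens on M3
  -> R4 @ bar 2 tick 0 v(0, 1): C4/D4 M2 untreated
  -> R2 @ bar 3 tick 0 v(0, 2): C4/C5 P8 -> A3/E4 P5 similar
  -> R2 @ bar 4 tick 0 v(0, 1): A3/C4 m3 -> C4/C5 P8 similar
  -> R2 @ bar 5 tick 0 v(0, 2): C4/E5 M3 -> F3/F4 P8 similar
  -> R7 @ bar 5 tick 0 v(1,): C5->D4 leap 10st
  -> R7 @ bar 5 tick 0 v(2,): E5->F4 leap 11st
  -> R8 @ bar 5 tick 0 v(0, 2): penult P8 not 3rd/6th
  -> R2 @ bar 6 tick 0 v(0, 1): F3/D4 M6 -> G3/G4 P8 similar
  -> R7 @ bar 6 tick 0 v(2,): F4->B4 leap 6st
  -> R6 @ bar 6 tick 3 v(0, 2): closes on M3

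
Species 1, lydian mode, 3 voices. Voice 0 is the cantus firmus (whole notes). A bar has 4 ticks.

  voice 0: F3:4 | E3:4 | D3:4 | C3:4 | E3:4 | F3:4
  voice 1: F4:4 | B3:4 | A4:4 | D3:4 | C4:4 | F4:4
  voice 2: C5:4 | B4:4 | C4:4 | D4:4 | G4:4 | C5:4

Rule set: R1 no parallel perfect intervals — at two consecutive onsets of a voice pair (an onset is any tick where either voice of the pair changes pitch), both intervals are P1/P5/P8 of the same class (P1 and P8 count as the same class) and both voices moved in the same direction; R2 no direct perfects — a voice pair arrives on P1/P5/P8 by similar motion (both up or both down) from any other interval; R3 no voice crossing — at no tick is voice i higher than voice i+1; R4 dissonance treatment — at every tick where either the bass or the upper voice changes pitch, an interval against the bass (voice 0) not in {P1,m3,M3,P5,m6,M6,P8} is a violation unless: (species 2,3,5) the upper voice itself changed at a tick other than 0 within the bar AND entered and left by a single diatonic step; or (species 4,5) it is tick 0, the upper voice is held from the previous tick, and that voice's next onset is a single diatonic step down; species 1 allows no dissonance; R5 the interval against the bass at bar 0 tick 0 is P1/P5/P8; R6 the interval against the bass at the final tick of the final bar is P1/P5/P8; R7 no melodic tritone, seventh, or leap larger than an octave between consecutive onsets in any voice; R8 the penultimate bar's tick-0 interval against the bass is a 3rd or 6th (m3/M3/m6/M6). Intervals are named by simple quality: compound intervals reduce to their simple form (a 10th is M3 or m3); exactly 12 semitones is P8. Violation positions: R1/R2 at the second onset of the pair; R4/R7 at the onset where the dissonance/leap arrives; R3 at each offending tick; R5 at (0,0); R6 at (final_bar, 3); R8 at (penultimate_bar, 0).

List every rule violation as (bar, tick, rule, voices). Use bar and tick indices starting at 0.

bar 0: v0=F3 v1=F4 v2=C5 downbeat P5
bar 1: v0=E3 v1=B3 v2=B4 downbeat P5
bar 2: v0=D3 v1=A4 v2=C4 downbeat m7
bar 3: v0=C3 v1=D3 v2=D4 downbeat M2
bar 4: v0=E3 v1=C4 v2=G4 downbeat m3
bar 5: v0=F3 v1=F4 v2=C5 downbeat P5
  -> R1 @ bar 1 tick 0 v(0, 2): F3/C5 P5 -> E3/B4 P5 similar
  -> R2 @ bar 1 tick 0 v(0, 1): F3/F4 P8 -> E3/B3 P5 similar
  -> R2 @ bar 1 tick 0 v(1, 2): F4/C5 P5 -> B3/B4 P8 similar
  -> R7 @ bar 1 tick 0 v(1,): F4->B3 leap 6st
  -> R3 @ bar 2 tick 0 v(1, 2): A4 above C4
  -> R4 @ bar 2 tick 0 v(0, 2): D3/C4 m7 untreated
  -> R7 @ bar 2 tick 0 v(1,): B3->A4 leap 10st
  -> R7 @ bar 2 tick 0 v(2,): B4->C4 leap 11st
  -> R3 @ bar 2 tick 1 v(1, 2): A4 above C4
  -> R3 @ bar 2 tick 2 v(1, 2): A4 above C4
  -> R3 @ bar 2 tick 3 v(1, 2): A4 above C4
  -> R4 @ bar 3 tick 0 v(0, 1): C3/D3 M2 untreated
  -> R4 @ bar 3 tick 0 v(0, 2): C3/D4 M2 untreated
  -> R7 @ bar 3 tick 0 v(1,): A4->D3 leap 19st
  -> R2 @ bar 4 tick 0 v(1, 2): D3/D4 P8 -> C4/G4 P5 similar
  -> R7 @ bar 4 tick 0 v(1,): D3->C4 leap 10st
  -> R1 @ bar 5 tick 0 v(1, 2): C4/G4 P5 -> F4/C5 P5 similar
  -> R2 @ bar 5 tick 0 v(0, 1): E3/C4 m6 -> F3/F4 P8 similar
  -> R2 @ bar 5 tick 0 v(0, 2): E3/G4 m3 -> F3/C5 P5 similar

(1, 0, R1, (0, 2))
(1, 0, R2, (0, 1))
(1, 0, R2, (1, 2))
(1, 0, R7, (1,))
(2, 0, R3, (1, 2))
(2, 0, R4, (0, 2))
(2, 0, R7, (1,))
(2, 0, R7, (2,))
(2, 1, R3, (1, 2))
(2, 2, R3, (1, 2))
(2, 3, R3, (1, 2))
(3, 0, R4, (0, 1))
(3, 0, R4, (0, 2))
(3, 0, R7, (1,))
(4, 0, R2, (1, 2))
(4, 0, R7, (1,))
(5, 0, R1, (1, 2))
(5, 0, R2, (0, 1))
(5, 0, R2, (0, 2))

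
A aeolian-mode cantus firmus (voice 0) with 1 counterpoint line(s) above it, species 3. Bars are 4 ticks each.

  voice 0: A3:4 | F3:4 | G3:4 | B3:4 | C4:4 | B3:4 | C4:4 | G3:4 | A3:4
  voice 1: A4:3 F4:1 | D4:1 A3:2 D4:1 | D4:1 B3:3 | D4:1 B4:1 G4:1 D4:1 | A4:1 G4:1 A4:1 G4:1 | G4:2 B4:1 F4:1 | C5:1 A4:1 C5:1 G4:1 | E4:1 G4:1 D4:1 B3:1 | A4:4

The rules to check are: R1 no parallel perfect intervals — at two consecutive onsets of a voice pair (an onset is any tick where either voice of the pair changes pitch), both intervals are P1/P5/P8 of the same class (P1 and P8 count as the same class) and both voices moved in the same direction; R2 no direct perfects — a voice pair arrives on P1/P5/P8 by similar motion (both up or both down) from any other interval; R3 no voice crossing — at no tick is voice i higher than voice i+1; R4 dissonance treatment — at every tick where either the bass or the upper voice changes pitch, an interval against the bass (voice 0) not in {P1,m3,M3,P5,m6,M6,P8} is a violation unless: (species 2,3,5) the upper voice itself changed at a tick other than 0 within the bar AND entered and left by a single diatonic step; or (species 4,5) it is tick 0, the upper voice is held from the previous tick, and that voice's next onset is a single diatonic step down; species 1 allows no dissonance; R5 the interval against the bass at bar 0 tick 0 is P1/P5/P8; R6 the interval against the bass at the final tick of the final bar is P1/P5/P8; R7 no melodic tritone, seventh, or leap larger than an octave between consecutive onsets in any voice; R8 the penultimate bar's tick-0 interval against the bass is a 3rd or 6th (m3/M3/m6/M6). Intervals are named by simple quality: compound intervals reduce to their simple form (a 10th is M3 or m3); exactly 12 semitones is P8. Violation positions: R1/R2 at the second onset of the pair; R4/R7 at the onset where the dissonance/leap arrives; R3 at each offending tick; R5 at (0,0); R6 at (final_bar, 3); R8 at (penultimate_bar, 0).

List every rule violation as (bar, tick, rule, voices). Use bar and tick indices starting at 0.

bar 0: v0=A3 v1=A4 downbeat P8
bar 1: v0=F3 v1=D4 downbeat M6
bar 2: v0=G3 v1=D4 downbeat P5
bar 3: v0=B3 v1=D4 downbeat m3
bar 4: v0=C4 v1=A4 downbeat M6
bar 5: v0=B3 v1=G4 downbeat m6
bar 6: v0=C4 v1=C5 downbeat P8
bar 7: v0=G3 v1=E4 downbeat M6
bar 8: v0=A3 v1=A4 downbeat P8
  -> R4 @ bar 5 tick 3 v(0, 1): B3/F4 TT untreated
  -> R7 @ bar 5 tick 3 v(1,): B4->F4 leap 6st
  -> R2 @ bar 6 tick 0 v(0, 1): B3/F4 TT -> C4/C5 P8 similar
  -> R2 @ bar 8 tick 0 v(0, 1): G3/B3 M3 -> A3/A4 P8 similar
  -> R7 @ bar 8 tick 0 v(1,): B3->A4 leap 10st

(5, 3, R4, (0, 1))
(5, 3, R7, (1,))
(6, 0, R2, (0, 1))
(8, 0, R2, (0, 1))
(8, 0, R7, (1,))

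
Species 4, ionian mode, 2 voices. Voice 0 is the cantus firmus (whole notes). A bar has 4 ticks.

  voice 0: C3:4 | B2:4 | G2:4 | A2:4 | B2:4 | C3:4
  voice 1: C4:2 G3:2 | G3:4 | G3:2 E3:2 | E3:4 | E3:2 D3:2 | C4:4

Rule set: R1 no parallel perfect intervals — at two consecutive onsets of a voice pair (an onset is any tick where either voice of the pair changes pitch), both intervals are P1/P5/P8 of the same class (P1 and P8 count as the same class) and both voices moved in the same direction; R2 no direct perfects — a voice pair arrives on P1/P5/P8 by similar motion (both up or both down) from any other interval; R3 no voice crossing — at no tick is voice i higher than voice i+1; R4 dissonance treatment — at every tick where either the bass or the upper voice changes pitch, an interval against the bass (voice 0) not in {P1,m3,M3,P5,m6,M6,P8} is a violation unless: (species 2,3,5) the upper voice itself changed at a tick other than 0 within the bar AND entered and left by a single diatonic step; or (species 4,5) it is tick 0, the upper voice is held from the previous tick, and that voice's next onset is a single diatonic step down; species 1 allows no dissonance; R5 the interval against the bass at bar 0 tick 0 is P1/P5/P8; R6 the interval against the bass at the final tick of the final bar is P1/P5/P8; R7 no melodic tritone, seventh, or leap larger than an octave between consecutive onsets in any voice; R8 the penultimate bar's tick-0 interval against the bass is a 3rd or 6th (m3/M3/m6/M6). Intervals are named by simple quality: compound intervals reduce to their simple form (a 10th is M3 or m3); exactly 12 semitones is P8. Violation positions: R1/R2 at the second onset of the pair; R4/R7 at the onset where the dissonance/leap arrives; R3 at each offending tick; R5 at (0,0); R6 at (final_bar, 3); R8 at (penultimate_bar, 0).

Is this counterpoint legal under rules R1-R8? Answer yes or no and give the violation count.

bar 0: v0=C3 v1=C4 (P8)
bar 1: v0=B2 v1=G3 (m6)
bar 2: v0=G2 v1=G3 (P8)
bar 3: v0=A2 v1=E3 (P5)
bar 4: v0=B2 v1=E3 (P4)
bar 5: v0=C3 v1=C4 (P8)
  R8 @ bar4.0: penult P4 not 3rd/6th
  R2 @ bar5.0: B2/D3 m3 -> C3/C4 P8 similar
  R7 @ bar5.0: D3->C4 leap 10st

No (3 violations)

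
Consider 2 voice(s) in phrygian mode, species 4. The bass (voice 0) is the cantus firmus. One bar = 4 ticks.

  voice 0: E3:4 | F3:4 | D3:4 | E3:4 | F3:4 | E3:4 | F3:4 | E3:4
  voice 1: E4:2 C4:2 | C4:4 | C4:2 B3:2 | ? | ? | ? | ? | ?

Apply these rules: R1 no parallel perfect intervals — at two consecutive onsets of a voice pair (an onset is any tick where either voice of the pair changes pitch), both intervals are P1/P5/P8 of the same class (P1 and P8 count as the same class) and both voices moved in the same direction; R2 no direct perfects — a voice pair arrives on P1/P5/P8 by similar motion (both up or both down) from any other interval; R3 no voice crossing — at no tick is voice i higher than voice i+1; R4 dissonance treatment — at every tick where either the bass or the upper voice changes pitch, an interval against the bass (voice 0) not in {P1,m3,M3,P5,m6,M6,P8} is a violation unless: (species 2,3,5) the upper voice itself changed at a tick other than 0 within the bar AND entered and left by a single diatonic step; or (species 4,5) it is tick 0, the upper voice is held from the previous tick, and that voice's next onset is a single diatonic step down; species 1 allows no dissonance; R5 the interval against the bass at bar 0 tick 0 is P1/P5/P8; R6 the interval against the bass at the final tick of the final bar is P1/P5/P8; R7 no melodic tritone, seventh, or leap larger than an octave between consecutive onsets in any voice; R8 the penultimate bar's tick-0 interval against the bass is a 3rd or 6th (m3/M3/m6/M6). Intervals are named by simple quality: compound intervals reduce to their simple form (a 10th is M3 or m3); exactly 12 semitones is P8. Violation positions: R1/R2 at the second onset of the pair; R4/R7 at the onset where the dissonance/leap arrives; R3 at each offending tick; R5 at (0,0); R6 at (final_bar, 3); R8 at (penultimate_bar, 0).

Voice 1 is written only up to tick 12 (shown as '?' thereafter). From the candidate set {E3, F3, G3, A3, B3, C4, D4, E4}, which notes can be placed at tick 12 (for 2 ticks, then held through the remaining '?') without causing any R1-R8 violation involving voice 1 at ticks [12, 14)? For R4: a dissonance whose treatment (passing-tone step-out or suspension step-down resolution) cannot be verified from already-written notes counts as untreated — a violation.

{B3, C4, E3, G3}

E3: legal
F3: violates R4,R7
G3: legal
A3: violates R4
B3: legal
C4: legal
D4: violates R4
E4: violates R2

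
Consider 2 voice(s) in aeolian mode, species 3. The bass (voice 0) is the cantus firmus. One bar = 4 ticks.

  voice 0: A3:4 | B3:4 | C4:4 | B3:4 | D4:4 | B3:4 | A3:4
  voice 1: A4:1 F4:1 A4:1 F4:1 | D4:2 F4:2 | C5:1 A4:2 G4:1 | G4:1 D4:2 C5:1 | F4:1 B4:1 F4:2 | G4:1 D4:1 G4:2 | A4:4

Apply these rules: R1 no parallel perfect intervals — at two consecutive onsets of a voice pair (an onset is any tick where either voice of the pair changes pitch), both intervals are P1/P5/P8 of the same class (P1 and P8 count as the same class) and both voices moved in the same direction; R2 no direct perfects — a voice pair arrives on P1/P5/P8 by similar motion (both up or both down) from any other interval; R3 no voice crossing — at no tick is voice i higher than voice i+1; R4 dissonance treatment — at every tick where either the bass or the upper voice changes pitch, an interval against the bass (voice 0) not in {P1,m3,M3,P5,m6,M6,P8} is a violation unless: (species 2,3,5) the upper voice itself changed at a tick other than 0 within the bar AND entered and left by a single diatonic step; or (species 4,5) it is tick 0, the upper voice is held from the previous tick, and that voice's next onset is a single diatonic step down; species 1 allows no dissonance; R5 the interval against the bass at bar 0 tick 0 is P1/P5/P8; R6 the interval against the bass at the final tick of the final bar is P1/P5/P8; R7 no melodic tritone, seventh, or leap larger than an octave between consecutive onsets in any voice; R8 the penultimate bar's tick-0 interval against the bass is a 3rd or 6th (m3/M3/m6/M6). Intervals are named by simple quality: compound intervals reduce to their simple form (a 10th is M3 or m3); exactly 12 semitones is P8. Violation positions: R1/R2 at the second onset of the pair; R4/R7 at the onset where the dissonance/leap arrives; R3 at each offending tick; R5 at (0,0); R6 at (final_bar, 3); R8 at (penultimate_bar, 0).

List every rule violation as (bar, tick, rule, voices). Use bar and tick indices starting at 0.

(1, 2, R4, (0, 1))
(2, 0, R2, (0, 1))
(3, 3, R4, (0, 1))
(3, 3, R7, (1,))
(4, 1, R7, (1,))
(4, 2, R7, (1,))

bar 0: v0=A3 v1=A4 downbeat P8
bar 1: v0=B3 v1=D4 downbeat m3
bar 2: v0=C4 v1=C5 downbeat P8
bar 3: v0=B3 v1=G4 downbeat m6
bar 4: v0=D4 v1=F4 downbeat m3
bar 5: v0=B3 v1=G4 downbeat m6
bar 6: v0=A3 v1=A4 downbeat P8
  -> R4 @ bar 1 tick 2 v(0, 1): B3/F4 TT untreated
  -> R2 @ bar 2 tick 0 v(0, 1): B3/F4 TT -> C4/C5 P8 similar
  -> R4 @ bar 3 tick 3 v(0, 1): B3/C5 m2 untreated
  -> R7 @ bar 3 tick 3 v(1,): D4->C5 leap 10st
  -> R7 @ bar 4 tick 1 v(1,): F4->B4 leap 6st
  -> R7 @ bar 4 tick 2 v(1,): B4->F4 leap 6st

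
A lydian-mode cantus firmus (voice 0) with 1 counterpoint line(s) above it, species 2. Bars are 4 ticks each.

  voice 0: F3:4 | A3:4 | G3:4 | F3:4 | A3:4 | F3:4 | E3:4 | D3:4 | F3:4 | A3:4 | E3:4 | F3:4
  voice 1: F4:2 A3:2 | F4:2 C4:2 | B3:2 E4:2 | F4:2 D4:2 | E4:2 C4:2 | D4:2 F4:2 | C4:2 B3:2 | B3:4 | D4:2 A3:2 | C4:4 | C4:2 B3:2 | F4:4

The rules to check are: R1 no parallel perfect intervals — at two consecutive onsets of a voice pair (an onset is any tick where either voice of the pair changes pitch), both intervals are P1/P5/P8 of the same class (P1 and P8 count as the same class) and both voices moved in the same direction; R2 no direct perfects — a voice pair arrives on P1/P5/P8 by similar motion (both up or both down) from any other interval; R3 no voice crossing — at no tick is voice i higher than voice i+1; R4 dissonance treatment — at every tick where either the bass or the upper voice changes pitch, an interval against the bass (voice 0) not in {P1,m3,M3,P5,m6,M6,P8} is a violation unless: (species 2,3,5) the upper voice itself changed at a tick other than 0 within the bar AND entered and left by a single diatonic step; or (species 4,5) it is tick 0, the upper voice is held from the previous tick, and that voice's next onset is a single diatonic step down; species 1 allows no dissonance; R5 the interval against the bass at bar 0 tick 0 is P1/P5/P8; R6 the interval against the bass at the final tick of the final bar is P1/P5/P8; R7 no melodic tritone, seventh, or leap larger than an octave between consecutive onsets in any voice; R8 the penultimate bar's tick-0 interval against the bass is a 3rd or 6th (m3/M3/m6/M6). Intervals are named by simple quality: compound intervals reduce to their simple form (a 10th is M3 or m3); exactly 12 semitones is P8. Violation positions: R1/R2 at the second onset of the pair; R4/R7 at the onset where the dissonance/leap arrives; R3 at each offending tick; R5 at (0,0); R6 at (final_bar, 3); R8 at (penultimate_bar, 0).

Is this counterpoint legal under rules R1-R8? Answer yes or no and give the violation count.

No (3 violations)

bar 0: v0=F3 v1=F4 (P8)
bar 1: v0=A3 v1=F4 (m6)
bar 2: v0=G3 v1=B3 (M3)
bar 3: v0=F3 v1=F4 (P8)
bar 4: v0=A3 v1=E4 (P5)
bar 5: v0=F3 v1=D4 (M6)
bar 6: v0=E3 v1=C4 (m6)
bar 7: v0=D3 v1=B3 (M6)
bar 8: v0=F3 v1=D4 (M6)
bar 9: v0=A3 v1=C4 (m3)
bar 10: v0=E3 v1=C4 (m6)
bar 11: v0=F3 v1=F4 (P8)
  R2 @ bar4.0: F3/D4 M6 -> A3/E4 P5 similar
  R2 @ bar11.0: E3/B3 P5 -> F3/F4 P8 similar
  R7 @ bar11.0: B3->F4 leap 6st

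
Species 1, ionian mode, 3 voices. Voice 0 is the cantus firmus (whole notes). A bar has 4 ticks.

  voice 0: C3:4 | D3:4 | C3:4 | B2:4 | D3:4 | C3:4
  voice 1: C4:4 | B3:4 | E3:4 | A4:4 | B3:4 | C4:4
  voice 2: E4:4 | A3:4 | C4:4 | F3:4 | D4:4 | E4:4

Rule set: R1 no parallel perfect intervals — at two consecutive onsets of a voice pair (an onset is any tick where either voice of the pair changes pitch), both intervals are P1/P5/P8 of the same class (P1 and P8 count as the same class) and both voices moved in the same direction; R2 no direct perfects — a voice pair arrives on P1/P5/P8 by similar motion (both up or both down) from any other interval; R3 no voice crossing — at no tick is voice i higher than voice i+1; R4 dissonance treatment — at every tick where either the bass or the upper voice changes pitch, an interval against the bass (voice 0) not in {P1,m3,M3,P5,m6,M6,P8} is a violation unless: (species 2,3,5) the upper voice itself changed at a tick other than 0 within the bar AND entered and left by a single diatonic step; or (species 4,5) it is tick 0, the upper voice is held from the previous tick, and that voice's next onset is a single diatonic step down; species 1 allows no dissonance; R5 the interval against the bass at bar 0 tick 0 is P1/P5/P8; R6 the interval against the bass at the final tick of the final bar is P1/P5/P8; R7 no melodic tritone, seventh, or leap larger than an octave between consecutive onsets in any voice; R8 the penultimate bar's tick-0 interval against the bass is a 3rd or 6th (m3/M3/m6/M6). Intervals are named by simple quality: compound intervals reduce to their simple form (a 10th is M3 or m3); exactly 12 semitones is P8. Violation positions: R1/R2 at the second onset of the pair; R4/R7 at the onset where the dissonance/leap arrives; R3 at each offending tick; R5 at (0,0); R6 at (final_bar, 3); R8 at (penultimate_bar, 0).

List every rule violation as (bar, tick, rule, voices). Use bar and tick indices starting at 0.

(0, 0, R5, (0, 2))
(1, 0, R3, (1, 2))
(1, 1, R3, (1, 2))
(1, 2, R3, (1, 2))
(1, 3, R3, (1, 2))
(3, 0, R3, (1, 2))
(3, 0, R4, (0, 1))
(3, 0, R4, (0, 2))
(3, 0, R7, (1,))
(3, 1, R3, (1, 2))
(3, 2, R3, (1, 2))
(3, 3, R3, (1, 2))
(4, 0, R2, (0, 2))
(4, 0, R7, (1,))
(4, 0, R8, (0, 2))
(5, 3, R6, (0, 2))

bar 0: v0=C3 v1=C4 v2=E4 downbeat M3
bar 1: v0=D3 v1=B3 v2=A3 downbeat P5
bar 2: v0=C3 v1=E3 v2=C4 downbeat P8
bar 3: v0=B2 v1=A4 v2=F3 downbeat TT
bar 4: v0=D3 v1=B3 v2=D4 downbeat P8
bar 5: v0=C3 v1=C4 v2=E4 downbeat M3
  -> R5 @ bar 0 tick 0 v(0, 2): opens on M3
  -> R3 @ bar 1 tick 0 v(1, 2): B3 above A3
  -> R3 @ bar 1 tick 1 v(1, 2): B3 above A3
  -> R3 @ bar 1 tick 2 v(1, 2): B3 above A3
  -> R3 @ bar 1 tick 3 v(1, 2): B3 above A3
  -> R3 @ bar 3 tick 0 v(1, 2): A4 above F3
  -> R4 @ bar 3 tick 0 v(0, 1): B2/A4 m7 untreated
  -> R4 @ bar 3 tick 0 v(0, 2): B2/F3 TT untreated
  -> R7 @ bar 3 tick 0 v(1,): E3->A4 leap 17st
  -> R3 @ bar 3 tick 1 v(1, 2): A4 above F3
  -> R3 @ bar 3 tick 2 v(1, 2): A4 above F3
  -> R3 @ bar 3 tick 3 v(1, 2): A4 above F3
  -> R2 @ bar 4 tick 0 v(0, 2): B2/F3 TT -> D3/D4 P8 similar
  -> R7 @ bar 4 tick 0 v(1,): A4->B3 leap 10st
  -> R8 @ bar 4 tick 0 v(0, 2): penult P8 not 3rd/6th
  -> R6 @ bar 5 tick 3 v(0, 2): closes on M3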